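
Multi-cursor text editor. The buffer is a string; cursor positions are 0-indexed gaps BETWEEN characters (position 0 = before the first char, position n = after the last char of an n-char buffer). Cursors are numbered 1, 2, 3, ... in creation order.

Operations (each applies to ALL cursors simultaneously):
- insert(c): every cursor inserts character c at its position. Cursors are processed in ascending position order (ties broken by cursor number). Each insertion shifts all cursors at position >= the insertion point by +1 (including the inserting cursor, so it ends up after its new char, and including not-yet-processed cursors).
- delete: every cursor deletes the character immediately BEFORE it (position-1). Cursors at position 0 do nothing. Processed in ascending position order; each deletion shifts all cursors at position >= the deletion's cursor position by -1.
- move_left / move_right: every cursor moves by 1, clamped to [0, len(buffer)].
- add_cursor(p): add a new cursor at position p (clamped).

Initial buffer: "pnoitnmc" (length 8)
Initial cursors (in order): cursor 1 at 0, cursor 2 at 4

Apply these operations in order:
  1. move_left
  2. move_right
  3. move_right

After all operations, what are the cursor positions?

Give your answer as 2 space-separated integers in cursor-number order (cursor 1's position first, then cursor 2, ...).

After op 1 (move_left): buffer="pnoitnmc" (len 8), cursors c1@0 c2@3, authorship ........
After op 2 (move_right): buffer="pnoitnmc" (len 8), cursors c1@1 c2@4, authorship ........
After op 3 (move_right): buffer="pnoitnmc" (len 8), cursors c1@2 c2@5, authorship ........

Answer: 2 5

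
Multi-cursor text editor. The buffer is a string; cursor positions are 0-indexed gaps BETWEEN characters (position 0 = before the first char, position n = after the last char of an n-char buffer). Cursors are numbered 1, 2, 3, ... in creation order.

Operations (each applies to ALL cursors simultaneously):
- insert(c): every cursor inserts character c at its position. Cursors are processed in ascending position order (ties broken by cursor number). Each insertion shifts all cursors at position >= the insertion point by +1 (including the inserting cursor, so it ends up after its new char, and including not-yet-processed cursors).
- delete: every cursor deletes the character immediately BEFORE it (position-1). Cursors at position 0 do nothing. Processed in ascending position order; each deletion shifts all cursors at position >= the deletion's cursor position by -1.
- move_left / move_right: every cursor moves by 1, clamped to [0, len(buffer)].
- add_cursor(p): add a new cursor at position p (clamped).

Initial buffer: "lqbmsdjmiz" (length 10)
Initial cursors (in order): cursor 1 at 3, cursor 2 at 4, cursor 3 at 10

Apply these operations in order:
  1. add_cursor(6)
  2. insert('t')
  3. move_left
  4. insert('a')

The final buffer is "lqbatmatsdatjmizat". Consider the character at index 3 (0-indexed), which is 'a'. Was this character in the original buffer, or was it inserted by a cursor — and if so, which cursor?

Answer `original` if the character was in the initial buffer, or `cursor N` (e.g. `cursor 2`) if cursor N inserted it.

After op 1 (add_cursor(6)): buffer="lqbmsdjmiz" (len 10), cursors c1@3 c2@4 c4@6 c3@10, authorship ..........
After op 2 (insert('t')): buffer="lqbtmtsdtjmizt" (len 14), cursors c1@4 c2@6 c4@9 c3@14, authorship ...1.2..4....3
After op 3 (move_left): buffer="lqbtmtsdtjmizt" (len 14), cursors c1@3 c2@5 c4@8 c3@13, authorship ...1.2..4....3
After op 4 (insert('a')): buffer="lqbatmatsdatjmizat" (len 18), cursors c1@4 c2@7 c4@11 c3@17, authorship ...11.22..44....33
Authorship (.=original, N=cursor N): . . . 1 1 . 2 2 . . 4 4 . . . . 3 3
Index 3: author = 1

Answer: cursor 1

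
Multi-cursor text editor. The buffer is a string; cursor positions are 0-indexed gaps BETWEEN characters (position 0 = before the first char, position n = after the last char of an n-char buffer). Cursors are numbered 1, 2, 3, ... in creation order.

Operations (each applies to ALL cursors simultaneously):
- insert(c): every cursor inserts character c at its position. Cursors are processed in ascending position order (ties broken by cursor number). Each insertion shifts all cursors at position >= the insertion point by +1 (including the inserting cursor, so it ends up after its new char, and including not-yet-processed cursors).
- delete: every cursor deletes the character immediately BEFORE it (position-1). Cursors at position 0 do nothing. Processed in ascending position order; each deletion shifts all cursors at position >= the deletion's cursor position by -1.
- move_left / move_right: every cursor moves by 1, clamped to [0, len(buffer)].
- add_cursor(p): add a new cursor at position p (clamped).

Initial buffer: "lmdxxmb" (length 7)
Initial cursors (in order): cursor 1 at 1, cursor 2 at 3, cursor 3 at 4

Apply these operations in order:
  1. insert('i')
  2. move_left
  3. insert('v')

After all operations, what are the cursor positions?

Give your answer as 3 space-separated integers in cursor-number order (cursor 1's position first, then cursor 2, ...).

After op 1 (insert('i')): buffer="limdixixmb" (len 10), cursors c1@2 c2@5 c3@7, authorship .1..2.3...
After op 2 (move_left): buffer="limdixixmb" (len 10), cursors c1@1 c2@4 c3@6, authorship .1..2.3...
After op 3 (insert('v')): buffer="lvimdvixvixmb" (len 13), cursors c1@2 c2@6 c3@9, authorship .11..22.33...

Answer: 2 6 9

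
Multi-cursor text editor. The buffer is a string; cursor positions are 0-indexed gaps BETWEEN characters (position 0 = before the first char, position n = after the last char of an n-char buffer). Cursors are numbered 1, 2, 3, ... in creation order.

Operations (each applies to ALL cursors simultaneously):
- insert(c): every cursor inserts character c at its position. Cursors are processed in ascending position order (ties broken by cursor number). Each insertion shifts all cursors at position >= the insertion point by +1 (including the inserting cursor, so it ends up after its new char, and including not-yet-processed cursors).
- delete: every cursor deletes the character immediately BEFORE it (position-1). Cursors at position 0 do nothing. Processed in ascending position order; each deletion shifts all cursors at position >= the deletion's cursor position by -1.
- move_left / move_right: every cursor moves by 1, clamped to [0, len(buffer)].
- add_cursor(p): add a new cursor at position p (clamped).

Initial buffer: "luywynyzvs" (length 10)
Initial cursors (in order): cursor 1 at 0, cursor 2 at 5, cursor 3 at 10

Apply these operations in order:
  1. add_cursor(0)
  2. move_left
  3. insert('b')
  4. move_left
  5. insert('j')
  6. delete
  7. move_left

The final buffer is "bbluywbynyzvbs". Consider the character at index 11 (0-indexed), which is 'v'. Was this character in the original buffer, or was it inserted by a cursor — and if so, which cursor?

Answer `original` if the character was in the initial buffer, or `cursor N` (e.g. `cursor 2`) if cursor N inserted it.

After op 1 (add_cursor(0)): buffer="luywynyzvs" (len 10), cursors c1@0 c4@0 c2@5 c3@10, authorship ..........
After op 2 (move_left): buffer="luywynyzvs" (len 10), cursors c1@0 c4@0 c2@4 c3@9, authorship ..........
After op 3 (insert('b')): buffer="bbluywbynyzvbs" (len 14), cursors c1@2 c4@2 c2@7 c3@13, authorship 14....2.....3.
After op 4 (move_left): buffer="bbluywbynyzvbs" (len 14), cursors c1@1 c4@1 c2@6 c3@12, authorship 14....2.....3.
After op 5 (insert('j')): buffer="bjjbluywjbynyzvjbs" (len 18), cursors c1@3 c4@3 c2@9 c3@16, authorship 1144....22.....33.
After op 6 (delete): buffer="bbluywbynyzvbs" (len 14), cursors c1@1 c4@1 c2@6 c3@12, authorship 14....2.....3.
After op 7 (move_left): buffer="bbluywbynyzvbs" (len 14), cursors c1@0 c4@0 c2@5 c3@11, authorship 14....2.....3.
Authorship (.=original, N=cursor N): 1 4 . . . . 2 . . . . . 3 .
Index 11: author = original

Answer: original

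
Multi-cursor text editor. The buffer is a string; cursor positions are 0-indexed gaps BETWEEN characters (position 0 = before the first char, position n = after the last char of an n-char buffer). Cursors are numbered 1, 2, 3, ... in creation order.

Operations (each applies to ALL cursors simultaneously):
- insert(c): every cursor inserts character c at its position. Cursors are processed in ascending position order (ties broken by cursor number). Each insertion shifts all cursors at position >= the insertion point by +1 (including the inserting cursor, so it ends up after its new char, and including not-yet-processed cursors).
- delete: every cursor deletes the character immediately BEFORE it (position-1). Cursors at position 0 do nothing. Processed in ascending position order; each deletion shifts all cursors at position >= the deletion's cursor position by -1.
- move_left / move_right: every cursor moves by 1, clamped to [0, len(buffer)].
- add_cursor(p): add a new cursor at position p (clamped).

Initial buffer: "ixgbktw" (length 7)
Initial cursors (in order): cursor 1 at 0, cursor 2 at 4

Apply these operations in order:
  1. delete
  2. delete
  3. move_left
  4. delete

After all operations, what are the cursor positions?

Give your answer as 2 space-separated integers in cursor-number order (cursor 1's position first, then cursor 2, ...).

Answer: 0 0

Derivation:
After op 1 (delete): buffer="ixgktw" (len 6), cursors c1@0 c2@3, authorship ......
After op 2 (delete): buffer="ixktw" (len 5), cursors c1@0 c2@2, authorship .....
After op 3 (move_left): buffer="ixktw" (len 5), cursors c1@0 c2@1, authorship .....
After op 4 (delete): buffer="xktw" (len 4), cursors c1@0 c2@0, authorship ....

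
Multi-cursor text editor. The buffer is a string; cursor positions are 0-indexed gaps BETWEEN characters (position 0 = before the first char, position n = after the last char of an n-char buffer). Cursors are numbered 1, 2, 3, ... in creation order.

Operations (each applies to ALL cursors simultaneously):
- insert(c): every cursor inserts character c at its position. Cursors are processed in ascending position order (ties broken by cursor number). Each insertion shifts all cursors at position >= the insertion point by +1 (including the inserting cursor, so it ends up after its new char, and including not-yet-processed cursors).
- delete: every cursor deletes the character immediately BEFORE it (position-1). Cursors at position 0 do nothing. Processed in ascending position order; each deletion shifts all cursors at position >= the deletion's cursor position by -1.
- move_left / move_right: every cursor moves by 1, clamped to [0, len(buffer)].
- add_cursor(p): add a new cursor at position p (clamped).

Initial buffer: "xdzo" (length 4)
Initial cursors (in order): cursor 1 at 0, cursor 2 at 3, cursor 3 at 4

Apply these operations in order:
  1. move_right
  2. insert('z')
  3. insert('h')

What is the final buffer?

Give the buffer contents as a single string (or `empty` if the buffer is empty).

After op 1 (move_right): buffer="xdzo" (len 4), cursors c1@1 c2@4 c3@4, authorship ....
After op 2 (insert('z')): buffer="xzdzozz" (len 7), cursors c1@2 c2@7 c3@7, authorship .1...23
After op 3 (insert('h')): buffer="xzhdzozzhh" (len 10), cursors c1@3 c2@10 c3@10, authorship .11...2323

Answer: xzhdzozzhh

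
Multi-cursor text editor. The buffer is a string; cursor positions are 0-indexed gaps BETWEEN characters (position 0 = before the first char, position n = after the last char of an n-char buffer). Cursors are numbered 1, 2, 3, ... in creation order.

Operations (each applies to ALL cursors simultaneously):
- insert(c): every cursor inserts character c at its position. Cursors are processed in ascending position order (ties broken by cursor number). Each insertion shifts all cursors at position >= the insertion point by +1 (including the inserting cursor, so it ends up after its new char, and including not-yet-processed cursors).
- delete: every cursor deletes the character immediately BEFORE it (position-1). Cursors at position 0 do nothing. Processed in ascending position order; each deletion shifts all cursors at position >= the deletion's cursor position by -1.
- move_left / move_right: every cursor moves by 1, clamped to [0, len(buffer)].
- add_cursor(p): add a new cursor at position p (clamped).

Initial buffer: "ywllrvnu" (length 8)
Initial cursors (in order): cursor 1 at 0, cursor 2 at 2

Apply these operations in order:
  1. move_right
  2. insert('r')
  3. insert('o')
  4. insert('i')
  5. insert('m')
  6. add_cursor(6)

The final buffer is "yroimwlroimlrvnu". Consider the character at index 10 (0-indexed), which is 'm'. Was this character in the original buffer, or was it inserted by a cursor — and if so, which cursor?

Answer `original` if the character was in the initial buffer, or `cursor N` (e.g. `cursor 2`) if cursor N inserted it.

Answer: cursor 2

Derivation:
After op 1 (move_right): buffer="ywllrvnu" (len 8), cursors c1@1 c2@3, authorship ........
After op 2 (insert('r')): buffer="yrwlrlrvnu" (len 10), cursors c1@2 c2@5, authorship .1..2.....
After op 3 (insert('o')): buffer="yrowlrolrvnu" (len 12), cursors c1@3 c2@7, authorship .11..22.....
After op 4 (insert('i')): buffer="yroiwlroilrvnu" (len 14), cursors c1@4 c2@9, authorship .111..222.....
After op 5 (insert('m')): buffer="yroimwlroimlrvnu" (len 16), cursors c1@5 c2@11, authorship .1111..2222.....
After op 6 (add_cursor(6)): buffer="yroimwlroimlrvnu" (len 16), cursors c1@5 c3@6 c2@11, authorship .1111..2222.....
Authorship (.=original, N=cursor N): . 1 1 1 1 . . 2 2 2 2 . . . . .
Index 10: author = 2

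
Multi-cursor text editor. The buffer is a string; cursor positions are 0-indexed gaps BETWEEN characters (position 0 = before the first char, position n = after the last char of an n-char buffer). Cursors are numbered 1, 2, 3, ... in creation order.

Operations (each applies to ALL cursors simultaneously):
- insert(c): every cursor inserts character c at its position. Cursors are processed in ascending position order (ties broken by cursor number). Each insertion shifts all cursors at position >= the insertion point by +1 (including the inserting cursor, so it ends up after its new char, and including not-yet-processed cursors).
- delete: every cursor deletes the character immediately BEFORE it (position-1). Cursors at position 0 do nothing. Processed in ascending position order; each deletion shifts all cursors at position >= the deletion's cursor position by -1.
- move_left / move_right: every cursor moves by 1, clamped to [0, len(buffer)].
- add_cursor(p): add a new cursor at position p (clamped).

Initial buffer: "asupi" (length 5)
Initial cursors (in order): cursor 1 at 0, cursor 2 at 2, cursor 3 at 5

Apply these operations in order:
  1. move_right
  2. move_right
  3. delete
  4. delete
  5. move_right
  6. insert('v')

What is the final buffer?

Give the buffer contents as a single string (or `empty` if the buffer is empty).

Answer: vvv

Derivation:
After op 1 (move_right): buffer="asupi" (len 5), cursors c1@1 c2@3 c3@5, authorship .....
After op 2 (move_right): buffer="asupi" (len 5), cursors c1@2 c2@4 c3@5, authorship .....
After op 3 (delete): buffer="au" (len 2), cursors c1@1 c2@2 c3@2, authorship ..
After op 4 (delete): buffer="" (len 0), cursors c1@0 c2@0 c3@0, authorship 
After op 5 (move_right): buffer="" (len 0), cursors c1@0 c2@0 c3@0, authorship 
After op 6 (insert('v')): buffer="vvv" (len 3), cursors c1@3 c2@3 c3@3, authorship 123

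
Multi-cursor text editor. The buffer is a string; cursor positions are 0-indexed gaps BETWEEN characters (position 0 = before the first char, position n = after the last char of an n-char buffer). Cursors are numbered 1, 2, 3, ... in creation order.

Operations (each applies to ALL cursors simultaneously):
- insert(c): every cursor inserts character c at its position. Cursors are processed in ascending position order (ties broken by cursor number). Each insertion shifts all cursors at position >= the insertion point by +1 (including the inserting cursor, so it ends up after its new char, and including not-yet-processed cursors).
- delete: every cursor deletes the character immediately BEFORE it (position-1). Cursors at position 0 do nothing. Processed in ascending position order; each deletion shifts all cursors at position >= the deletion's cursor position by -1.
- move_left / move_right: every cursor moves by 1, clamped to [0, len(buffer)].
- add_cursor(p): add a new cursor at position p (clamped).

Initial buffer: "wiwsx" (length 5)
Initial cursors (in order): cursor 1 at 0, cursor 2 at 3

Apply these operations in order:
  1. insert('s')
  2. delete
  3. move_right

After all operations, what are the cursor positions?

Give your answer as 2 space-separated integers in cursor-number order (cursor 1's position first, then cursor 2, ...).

After op 1 (insert('s')): buffer="swiwssx" (len 7), cursors c1@1 c2@5, authorship 1...2..
After op 2 (delete): buffer="wiwsx" (len 5), cursors c1@0 c2@3, authorship .....
After op 3 (move_right): buffer="wiwsx" (len 5), cursors c1@1 c2@4, authorship .....

Answer: 1 4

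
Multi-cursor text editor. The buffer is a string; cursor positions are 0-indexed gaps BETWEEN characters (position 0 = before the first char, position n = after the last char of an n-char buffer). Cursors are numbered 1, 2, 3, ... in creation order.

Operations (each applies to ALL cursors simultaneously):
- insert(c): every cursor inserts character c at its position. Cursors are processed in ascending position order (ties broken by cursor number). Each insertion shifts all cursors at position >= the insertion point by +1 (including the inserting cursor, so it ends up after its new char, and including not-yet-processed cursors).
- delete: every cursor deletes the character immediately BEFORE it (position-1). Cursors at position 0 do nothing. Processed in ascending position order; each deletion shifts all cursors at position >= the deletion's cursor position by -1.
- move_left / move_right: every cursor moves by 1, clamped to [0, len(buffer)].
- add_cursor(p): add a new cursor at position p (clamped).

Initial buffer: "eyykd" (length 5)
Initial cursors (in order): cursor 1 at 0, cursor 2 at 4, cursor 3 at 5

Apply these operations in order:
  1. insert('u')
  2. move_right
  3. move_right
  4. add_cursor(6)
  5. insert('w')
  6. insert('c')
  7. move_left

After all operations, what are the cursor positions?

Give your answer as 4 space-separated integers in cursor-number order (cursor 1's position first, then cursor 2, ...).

Answer: 4 15 15 9

Derivation:
After op 1 (insert('u')): buffer="ueyykudu" (len 8), cursors c1@1 c2@6 c3@8, authorship 1....2.3
After op 2 (move_right): buffer="ueyykudu" (len 8), cursors c1@2 c2@7 c3@8, authorship 1....2.3
After op 3 (move_right): buffer="ueyykudu" (len 8), cursors c1@3 c2@8 c3@8, authorship 1....2.3
After op 4 (add_cursor(6)): buffer="ueyykudu" (len 8), cursors c1@3 c4@6 c2@8 c3@8, authorship 1....2.3
After op 5 (insert('w')): buffer="ueywykuwduww" (len 12), cursors c1@4 c4@8 c2@12 c3@12, authorship 1..1..24.323
After op 6 (insert('c')): buffer="ueywcykuwcduwwcc" (len 16), cursors c1@5 c4@10 c2@16 c3@16, authorship 1..11..244.32323
After op 7 (move_left): buffer="ueywcykuwcduwwcc" (len 16), cursors c1@4 c4@9 c2@15 c3@15, authorship 1..11..244.32323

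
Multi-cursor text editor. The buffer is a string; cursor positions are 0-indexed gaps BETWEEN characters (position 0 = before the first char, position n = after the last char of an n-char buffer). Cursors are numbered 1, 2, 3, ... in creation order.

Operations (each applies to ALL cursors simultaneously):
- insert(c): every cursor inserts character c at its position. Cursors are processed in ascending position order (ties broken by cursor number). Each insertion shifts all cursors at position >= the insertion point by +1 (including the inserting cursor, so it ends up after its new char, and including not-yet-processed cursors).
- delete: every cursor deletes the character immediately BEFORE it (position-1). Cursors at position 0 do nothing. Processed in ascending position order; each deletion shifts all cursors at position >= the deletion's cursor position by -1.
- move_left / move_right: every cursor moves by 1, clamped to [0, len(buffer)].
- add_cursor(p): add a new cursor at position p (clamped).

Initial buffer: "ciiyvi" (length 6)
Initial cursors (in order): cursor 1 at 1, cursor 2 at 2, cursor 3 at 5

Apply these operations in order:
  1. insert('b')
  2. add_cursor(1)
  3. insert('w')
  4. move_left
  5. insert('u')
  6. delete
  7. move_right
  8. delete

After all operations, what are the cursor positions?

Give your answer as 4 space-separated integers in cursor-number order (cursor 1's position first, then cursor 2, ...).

After op 1 (insert('b')): buffer="cbibiyvbi" (len 9), cursors c1@2 c2@4 c3@8, authorship .1.2...3.
After op 2 (add_cursor(1)): buffer="cbibiyvbi" (len 9), cursors c4@1 c1@2 c2@4 c3@8, authorship .1.2...3.
After op 3 (insert('w')): buffer="cwbwibwiyvbwi" (len 13), cursors c4@2 c1@4 c2@7 c3@12, authorship .411.22...33.
After op 4 (move_left): buffer="cwbwibwiyvbwi" (len 13), cursors c4@1 c1@3 c2@6 c3@11, authorship .411.22...33.
After op 5 (insert('u')): buffer="cuwbuwibuwiyvbuwi" (len 17), cursors c4@2 c1@5 c2@9 c3@15, authorship .44111.222...333.
After op 6 (delete): buffer="cwbwibwiyvbwi" (len 13), cursors c4@1 c1@3 c2@6 c3@11, authorship .411.22...33.
After op 7 (move_right): buffer="cwbwibwiyvbwi" (len 13), cursors c4@2 c1@4 c2@7 c3@12, authorship .411.22...33.
After op 8 (delete): buffer="cbibiyvbi" (len 9), cursors c4@1 c1@2 c2@4 c3@8, authorship .1.2...3.

Answer: 2 4 8 1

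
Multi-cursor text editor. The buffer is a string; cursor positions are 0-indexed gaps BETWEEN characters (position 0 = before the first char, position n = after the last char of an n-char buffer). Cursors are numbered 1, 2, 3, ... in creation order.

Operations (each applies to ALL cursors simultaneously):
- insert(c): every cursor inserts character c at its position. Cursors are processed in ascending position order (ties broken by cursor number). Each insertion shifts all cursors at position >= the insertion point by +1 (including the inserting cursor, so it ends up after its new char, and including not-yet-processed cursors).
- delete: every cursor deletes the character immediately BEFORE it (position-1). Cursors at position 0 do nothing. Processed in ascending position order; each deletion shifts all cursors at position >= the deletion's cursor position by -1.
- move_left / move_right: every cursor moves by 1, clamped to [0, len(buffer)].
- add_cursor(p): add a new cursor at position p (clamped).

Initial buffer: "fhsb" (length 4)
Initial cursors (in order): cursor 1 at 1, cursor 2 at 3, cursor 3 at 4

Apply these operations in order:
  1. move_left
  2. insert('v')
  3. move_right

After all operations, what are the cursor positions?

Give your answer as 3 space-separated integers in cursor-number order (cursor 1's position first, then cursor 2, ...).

Answer: 2 5 7

Derivation:
After op 1 (move_left): buffer="fhsb" (len 4), cursors c1@0 c2@2 c3@3, authorship ....
After op 2 (insert('v')): buffer="vfhvsvb" (len 7), cursors c1@1 c2@4 c3@6, authorship 1..2.3.
After op 3 (move_right): buffer="vfhvsvb" (len 7), cursors c1@2 c2@5 c3@7, authorship 1..2.3.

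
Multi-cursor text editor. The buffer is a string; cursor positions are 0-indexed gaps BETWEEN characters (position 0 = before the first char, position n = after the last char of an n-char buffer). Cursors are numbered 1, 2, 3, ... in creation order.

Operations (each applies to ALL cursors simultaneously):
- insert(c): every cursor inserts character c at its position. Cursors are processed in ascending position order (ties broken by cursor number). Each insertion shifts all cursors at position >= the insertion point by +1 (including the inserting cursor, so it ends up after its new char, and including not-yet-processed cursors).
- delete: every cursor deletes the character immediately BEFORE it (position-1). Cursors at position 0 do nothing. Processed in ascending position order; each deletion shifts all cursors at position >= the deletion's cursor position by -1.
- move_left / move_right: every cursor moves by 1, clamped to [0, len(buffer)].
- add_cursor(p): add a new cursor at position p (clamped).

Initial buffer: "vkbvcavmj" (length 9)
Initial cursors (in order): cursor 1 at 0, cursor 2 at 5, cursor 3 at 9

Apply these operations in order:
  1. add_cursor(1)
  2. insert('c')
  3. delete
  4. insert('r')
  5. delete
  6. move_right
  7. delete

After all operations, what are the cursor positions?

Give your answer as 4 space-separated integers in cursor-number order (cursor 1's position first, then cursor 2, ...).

Answer: 0 3 5 0

Derivation:
After op 1 (add_cursor(1)): buffer="vkbvcavmj" (len 9), cursors c1@0 c4@1 c2@5 c3@9, authorship .........
After op 2 (insert('c')): buffer="cvckbvccavmjc" (len 13), cursors c1@1 c4@3 c2@8 c3@13, authorship 1.4....2....3
After op 3 (delete): buffer="vkbvcavmj" (len 9), cursors c1@0 c4@1 c2@5 c3@9, authorship .........
After op 4 (insert('r')): buffer="rvrkbvcravmjr" (len 13), cursors c1@1 c4@3 c2@8 c3@13, authorship 1.4....2....3
After op 5 (delete): buffer="vkbvcavmj" (len 9), cursors c1@0 c4@1 c2@5 c3@9, authorship .........
After op 6 (move_right): buffer="vkbvcavmj" (len 9), cursors c1@1 c4@2 c2@6 c3@9, authorship .........
After op 7 (delete): buffer="bvcvm" (len 5), cursors c1@0 c4@0 c2@3 c3@5, authorship .....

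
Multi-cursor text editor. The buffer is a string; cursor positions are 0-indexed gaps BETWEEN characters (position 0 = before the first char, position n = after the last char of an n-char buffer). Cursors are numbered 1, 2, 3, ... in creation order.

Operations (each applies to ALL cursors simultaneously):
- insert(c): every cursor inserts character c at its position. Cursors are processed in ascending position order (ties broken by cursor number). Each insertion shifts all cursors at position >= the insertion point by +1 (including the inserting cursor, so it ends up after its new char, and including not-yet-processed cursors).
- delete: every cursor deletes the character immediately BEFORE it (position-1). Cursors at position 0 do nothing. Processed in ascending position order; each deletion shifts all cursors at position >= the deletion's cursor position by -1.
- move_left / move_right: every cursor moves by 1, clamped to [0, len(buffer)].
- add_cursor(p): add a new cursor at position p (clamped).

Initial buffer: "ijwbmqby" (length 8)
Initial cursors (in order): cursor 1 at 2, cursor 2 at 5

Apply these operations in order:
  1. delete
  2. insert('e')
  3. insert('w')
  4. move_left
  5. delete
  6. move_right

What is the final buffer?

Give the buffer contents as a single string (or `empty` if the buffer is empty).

After op 1 (delete): buffer="iwbqby" (len 6), cursors c1@1 c2@3, authorship ......
After op 2 (insert('e')): buffer="iewbeqby" (len 8), cursors c1@2 c2@5, authorship .1..2...
After op 3 (insert('w')): buffer="iewwbewqby" (len 10), cursors c1@3 c2@7, authorship .11..22...
After op 4 (move_left): buffer="iewwbewqby" (len 10), cursors c1@2 c2@6, authorship .11..22...
After op 5 (delete): buffer="iwwbwqby" (len 8), cursors c1@1 c2@4, authorship .1..2...
After op 6 (move_right): buffer="iwwbwqby" (len 8), cursors c1@2 c2@5, authorship .1..2...

Answer: iwwbwqby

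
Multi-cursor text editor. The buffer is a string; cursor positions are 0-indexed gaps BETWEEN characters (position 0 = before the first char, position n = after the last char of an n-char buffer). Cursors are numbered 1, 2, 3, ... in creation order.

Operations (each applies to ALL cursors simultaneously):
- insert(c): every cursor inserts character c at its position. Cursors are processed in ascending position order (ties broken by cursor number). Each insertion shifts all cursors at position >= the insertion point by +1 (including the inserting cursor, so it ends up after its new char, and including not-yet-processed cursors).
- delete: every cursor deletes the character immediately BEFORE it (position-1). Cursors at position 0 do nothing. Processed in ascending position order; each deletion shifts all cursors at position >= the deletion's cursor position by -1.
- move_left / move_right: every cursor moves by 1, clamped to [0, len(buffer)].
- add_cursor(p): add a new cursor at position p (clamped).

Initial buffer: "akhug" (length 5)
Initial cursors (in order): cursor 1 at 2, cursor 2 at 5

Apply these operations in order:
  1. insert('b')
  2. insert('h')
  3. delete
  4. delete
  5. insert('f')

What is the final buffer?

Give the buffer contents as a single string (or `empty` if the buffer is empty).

After op 1 (insert('b')): buffer="akbhugb" (len 7), cursors c1@3 c2@7, authorship ..1...2
After op 2 (insert('h')): buffer="akbhhugbh" (len 9), cursors c1@4 c2@9, authorship ..11...22
After op 3 (delete): buffer="akbhugb" (len 7), cursors c1@3 c2@7, authorship ..1...2
After op 4 (delete): buffer="akhug" (len 5), cursors c1@2 c2@5, authorship .....
After op 5 (insert('f')): buffer="akfhugf" (len 7), cursors c1@3 c2@7, authorship ..1...2

Answer: akfhugf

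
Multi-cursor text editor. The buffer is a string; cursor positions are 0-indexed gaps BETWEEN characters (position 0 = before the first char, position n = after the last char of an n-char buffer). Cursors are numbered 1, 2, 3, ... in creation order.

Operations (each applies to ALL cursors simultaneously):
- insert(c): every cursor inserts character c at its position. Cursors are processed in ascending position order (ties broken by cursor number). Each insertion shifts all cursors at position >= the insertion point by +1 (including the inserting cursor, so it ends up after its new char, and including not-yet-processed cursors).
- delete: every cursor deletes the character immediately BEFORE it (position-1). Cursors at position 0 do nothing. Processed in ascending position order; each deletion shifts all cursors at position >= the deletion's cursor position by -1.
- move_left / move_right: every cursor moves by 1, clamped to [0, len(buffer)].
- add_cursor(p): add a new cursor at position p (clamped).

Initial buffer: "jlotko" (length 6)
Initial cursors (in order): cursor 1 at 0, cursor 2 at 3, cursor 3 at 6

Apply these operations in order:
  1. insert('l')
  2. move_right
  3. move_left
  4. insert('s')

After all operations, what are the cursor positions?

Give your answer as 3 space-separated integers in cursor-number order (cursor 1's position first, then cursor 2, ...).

After op 1 (insert('l')): buffer="ljloltkol" (len 9), cursors c1@1 c2@5 c3@9, authorship 1...2...3
After op 2 (move_right): buffer="ljloltkol" (len 9), cursors c1@2 c2@6 c3@9, authorship 1...2...3
After op 3 (move_left): buffer="ljloltkol" (len 9), cursors c1@1 c2@5 c3@8, authorship 1...2...3
After op 4 (insert('s')): buffer="lsjlolstkosl" (len 12), cursors c1@2 c2@7 c3@11, authorship 11...22...33

Answer: 2 7 11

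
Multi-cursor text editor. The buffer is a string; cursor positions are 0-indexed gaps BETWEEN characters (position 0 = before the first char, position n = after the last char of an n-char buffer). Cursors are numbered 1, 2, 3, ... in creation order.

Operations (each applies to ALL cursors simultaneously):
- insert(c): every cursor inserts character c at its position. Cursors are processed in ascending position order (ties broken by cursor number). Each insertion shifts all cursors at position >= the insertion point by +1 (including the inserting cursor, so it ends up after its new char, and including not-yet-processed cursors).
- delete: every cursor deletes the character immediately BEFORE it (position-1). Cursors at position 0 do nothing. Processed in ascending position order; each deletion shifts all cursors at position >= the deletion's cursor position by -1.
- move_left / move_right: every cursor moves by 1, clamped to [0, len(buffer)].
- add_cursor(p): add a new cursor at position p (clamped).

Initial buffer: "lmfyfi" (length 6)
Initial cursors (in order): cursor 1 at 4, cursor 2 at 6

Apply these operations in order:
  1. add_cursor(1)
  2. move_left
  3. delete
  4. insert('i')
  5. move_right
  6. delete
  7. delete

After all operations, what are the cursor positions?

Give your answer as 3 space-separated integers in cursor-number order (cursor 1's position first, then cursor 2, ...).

Answer: 1 1 0

Derivation:
After op 1 (add_cursor(1)): buffer="lmfyfi" (len 6), cursors c3@1 c1@4 c2@6, authorship ......
After op 2 (move_left): buffer="lmfyfi" (len 6), cursors c3@0 c1@3 c2@5, authorship ......
After op 3 (delete): buffer="lmyi" (len 4), cursors c3@0 c1@2 c2@3, authorship ....
After op 4 (insert('i')): buffer="ilmiyii" (len 7), cursors c3@1 c1@4 c2@6, authorship 3..1.2.
After op 5 (move_right): buffer="ilmiyii" (len 7), cursors c3@2 c1@5 c2@7, authorship 3..1.2.
After op 6 (delete): buffer="imii" (len 4), cursors c3@1 c1@3 c2@4, authorship 3.12
After op 7 (delete): buffer="m" (len 1), cursors c3@0 c1@1 c2@1, authorship .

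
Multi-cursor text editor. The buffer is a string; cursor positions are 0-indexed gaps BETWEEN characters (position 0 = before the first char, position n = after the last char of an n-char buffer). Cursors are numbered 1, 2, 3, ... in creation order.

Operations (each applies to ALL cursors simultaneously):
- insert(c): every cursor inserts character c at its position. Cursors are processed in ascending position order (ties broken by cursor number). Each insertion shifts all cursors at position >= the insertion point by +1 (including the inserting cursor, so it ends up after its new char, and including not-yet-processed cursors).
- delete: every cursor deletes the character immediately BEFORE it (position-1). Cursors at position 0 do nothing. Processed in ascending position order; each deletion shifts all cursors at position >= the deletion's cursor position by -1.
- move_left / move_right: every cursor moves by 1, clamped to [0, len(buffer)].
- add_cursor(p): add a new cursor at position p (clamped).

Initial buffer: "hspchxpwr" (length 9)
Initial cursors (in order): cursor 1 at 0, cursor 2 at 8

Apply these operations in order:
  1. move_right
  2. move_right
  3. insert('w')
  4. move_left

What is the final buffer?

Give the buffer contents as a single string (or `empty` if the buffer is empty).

After op 1 (move_right): buffer="hspchxpwr" (len 9), cursors c1@1 c2@9, authorship .........
After op 2 (move_right): buffer="hspchxpwr" (len 9), cursors c1@2 c2@9, authorship .........
After op 3 (insert('w')): buffer="hswpchxpwrw" (len 11), cursors c1@3 c2@11, authorship ..1.......2
After op 4 (move_left): buffer="hswpchxpwrw" (len 11), cursors c1@2 c2@10, authorship ..1.......2

Answer: hswpchxpwrw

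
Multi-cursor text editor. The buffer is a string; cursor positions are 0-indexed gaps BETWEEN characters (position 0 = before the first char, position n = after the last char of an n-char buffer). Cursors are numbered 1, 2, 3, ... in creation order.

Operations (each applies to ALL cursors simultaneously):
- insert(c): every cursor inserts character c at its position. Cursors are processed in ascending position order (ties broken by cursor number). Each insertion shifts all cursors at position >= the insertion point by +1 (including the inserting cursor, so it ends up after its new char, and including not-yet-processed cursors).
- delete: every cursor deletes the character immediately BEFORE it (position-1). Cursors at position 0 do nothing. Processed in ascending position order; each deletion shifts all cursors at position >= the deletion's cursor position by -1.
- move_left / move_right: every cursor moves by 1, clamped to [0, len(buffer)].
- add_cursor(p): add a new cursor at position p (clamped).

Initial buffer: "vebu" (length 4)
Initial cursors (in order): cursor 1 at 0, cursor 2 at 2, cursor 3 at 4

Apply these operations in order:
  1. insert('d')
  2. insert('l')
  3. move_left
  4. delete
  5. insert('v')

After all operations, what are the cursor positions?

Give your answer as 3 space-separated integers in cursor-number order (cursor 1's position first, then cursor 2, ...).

Answer: 1 5 9

Derivation:
After op 1 (insert('d')): buffer="dvedbud" (len 7), cursors c1@1 c2@4 c3@7, authorship 1..2..3
After op 2 (insert('l')): buffer="dlvedlbudl" (len 10), cursors c1@2 c2@6 c3@10, authorship 11..22..33
After op 3 (move_left): buffer="dlvedlbudl" (len 10), cursors c1@1 c2@5 c3@9, authorship 11..22..33
After op 4 (delete): buffer="lvelbul" (len 7), cursors c1@0 c2@3 c3@6, authorship 1..2..3
After op 5 (insert('v')): buffer="vlvevlbuvl" (len 10), cursors c1@1 c2@5 c3@9, authorship 11..22..33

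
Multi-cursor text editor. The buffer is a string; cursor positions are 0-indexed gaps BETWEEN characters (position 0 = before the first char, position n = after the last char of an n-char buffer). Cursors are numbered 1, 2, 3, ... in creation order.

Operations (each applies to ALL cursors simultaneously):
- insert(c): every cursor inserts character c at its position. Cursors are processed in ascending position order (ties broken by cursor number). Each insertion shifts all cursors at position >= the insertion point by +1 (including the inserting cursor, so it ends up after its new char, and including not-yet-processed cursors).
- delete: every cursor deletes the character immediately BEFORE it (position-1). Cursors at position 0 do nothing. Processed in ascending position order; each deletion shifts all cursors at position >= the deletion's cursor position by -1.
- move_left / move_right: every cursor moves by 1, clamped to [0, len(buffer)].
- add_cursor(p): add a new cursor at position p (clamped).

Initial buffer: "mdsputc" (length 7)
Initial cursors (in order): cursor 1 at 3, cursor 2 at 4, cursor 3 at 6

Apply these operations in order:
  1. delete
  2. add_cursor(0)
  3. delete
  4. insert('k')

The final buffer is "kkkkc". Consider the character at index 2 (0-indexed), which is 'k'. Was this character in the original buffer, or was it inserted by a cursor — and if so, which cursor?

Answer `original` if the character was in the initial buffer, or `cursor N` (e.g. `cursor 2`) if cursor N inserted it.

Answer: cursor 3

Derivation:
After op 1 (delete): buffer="mduc" (len 4), cursors c1@2 c2@2 c3@3, authorship ....
After op 2 (add_cursor(0)): buffer="mduc" (len 4), cursors c4@0 c1@2 c2@2 c3@3, authorship ....
After op 3 (delete): buffer="c" (len 1), cursors c1@0 c2@0 c3@0 c4@0, authorship .
After op 4 (insert('k')): buffer="kkkkc" (len 5), cursors c1@4 c2@4 c3@4 c4@4, authorship 1234.
Authorship (.=original, N=cursor N): 1 2 3 4 .
Index 2: author = 3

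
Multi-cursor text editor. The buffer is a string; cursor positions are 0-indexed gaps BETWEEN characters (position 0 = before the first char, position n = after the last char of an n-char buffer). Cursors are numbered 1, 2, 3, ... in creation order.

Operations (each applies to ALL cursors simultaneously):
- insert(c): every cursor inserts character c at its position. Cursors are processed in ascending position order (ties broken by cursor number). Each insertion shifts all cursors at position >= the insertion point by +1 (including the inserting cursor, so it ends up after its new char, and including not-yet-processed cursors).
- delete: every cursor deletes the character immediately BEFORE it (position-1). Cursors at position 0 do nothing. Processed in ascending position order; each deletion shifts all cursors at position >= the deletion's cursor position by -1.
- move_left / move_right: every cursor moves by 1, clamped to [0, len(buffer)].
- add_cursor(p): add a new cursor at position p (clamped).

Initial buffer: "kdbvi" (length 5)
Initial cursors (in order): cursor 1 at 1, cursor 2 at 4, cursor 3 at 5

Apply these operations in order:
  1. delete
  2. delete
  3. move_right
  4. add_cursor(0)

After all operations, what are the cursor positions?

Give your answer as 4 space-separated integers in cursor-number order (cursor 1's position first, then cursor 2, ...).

After op 1 (delete): buffer="db" (len 2), cursors c1@0 c2@2 c3@2, authorship ..
After op 2 (delete): buffer="" (len 0), cursors c1@0 c2@0 c3@0, authorship 
After op 3 (move_right): buffer="" (len 0), cursors c1@0 c2@0 c3@0, authorship 
After op 4 (add_cursor(0)): buffer="" (len 0), cursors c1@0 c2@0 c3@0 c4@0, authorship 

Answer: 0 0 0 0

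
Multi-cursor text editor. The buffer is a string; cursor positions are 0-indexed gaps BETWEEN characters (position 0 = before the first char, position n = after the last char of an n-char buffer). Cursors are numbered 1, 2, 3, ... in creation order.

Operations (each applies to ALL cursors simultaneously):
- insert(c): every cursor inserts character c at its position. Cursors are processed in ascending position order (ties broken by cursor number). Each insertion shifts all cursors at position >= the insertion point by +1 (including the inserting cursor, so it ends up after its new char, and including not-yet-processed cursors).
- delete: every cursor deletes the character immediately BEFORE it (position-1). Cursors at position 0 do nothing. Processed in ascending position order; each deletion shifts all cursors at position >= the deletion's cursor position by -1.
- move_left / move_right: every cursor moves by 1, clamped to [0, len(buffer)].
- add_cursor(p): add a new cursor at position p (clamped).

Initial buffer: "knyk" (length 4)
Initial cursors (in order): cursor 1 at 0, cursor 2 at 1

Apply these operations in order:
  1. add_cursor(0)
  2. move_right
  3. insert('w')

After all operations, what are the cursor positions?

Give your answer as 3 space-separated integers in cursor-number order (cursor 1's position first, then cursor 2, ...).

After op 1 (add_cursor(0)): buffer="knyk" (len 4), cursors c1@0 c3@0 c2@1, authorship ....
After op 2 (move_right): buffer="knyk" (len 4), cursors c1@1 c3@1 c2@2, authorship ....
After op 3 (insert('w')): buffer="kwwnwyk" (len 7), cursors c1@3 c3@3 c2@5, authorship .13.2..

Answer: 3 5 3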